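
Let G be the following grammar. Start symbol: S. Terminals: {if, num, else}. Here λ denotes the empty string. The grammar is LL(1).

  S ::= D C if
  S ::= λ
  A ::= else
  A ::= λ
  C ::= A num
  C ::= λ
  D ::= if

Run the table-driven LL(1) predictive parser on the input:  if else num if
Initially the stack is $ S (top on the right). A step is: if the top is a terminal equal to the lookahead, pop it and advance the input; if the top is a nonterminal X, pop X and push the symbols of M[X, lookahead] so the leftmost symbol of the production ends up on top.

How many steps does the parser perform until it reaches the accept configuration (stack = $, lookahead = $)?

8

     Stack          Input             Action
  1  $ S            if else num if $  expand S ::= D C if
  2  $ if C D       if else num if $  expand D ::= if
  3  $ if C if      if else num if $  match if
  4  $ if C         else num if $     expand C ::= A num
  5  $ if num A     else num if $     expand A ::= else
  6  $ if num else  else num if $     match else
  7  $ if num       num if $          match num
  8  $ if           if $              match if
Accept reached after 8 steps.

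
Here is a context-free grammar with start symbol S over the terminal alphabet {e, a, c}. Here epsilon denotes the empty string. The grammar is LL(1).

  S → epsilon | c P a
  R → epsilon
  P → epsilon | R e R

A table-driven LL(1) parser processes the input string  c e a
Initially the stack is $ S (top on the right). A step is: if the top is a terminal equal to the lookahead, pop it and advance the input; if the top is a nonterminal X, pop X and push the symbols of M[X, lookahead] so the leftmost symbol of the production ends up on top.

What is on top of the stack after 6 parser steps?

a

step 1: stack=$ S  input=c e a $  — expand S → c P a
step 2: stack=$ a P c  input=c e a $  — match c
step 3: stack=$ a P  input=e a $  — expand P → R e R
step 4: stack=$ a R e R  input=e a $  — expand R → epsilon
step 5: stack=$ a R e  input=e a $  — match e
step 6: stack=$ a R  input=a $  — expand R → epsilon
Stack after step 6: $ a (top = a).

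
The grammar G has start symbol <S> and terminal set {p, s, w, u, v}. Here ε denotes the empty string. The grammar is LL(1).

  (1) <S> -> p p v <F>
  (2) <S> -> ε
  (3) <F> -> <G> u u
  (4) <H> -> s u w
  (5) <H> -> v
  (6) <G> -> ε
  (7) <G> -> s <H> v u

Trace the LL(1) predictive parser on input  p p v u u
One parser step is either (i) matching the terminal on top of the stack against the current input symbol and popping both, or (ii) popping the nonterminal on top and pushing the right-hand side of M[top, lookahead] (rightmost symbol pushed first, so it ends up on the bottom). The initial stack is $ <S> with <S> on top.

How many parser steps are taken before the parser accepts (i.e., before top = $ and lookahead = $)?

step 1: stack=$ <S>  input=p p v u u $  — expand <S> -> p p v <F>
step 2: stack=$ <F> v p p  input=p p v u u $  — match p
step 3: stack=$ <F> v p  input=p v u u $  — match p
step 4: stack=$ <F> v  input=v u u $  — match v
step 5: stack=$ <F>  input=u u $  — expand <F> -> <G> u u
step 6: stack=$ u u <G>  input=u u $  — expand <G> -> ε
step 7: stack=$ u u  input=u u $  — match u
step 8: stack=$ u  input=u $  — match u
Accept reached after 8 steps.

8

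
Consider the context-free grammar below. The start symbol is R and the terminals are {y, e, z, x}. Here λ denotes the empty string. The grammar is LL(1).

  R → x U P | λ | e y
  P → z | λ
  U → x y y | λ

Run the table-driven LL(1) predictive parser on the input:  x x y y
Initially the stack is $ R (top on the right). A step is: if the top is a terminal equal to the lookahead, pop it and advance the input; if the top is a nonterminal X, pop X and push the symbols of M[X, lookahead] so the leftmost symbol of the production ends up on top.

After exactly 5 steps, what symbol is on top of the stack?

     Stack      Input      Action
  1  $ R        x x y y $  expand R → x U P
  2  $ P U x    x x y y $  match x
  3  $ P U      x y y $    expand U → x y y
  4  $ P y y x  x y y $    match x
  5  $ P y y    y y $      match y
Stack after step 5: $ P y (top = y).

y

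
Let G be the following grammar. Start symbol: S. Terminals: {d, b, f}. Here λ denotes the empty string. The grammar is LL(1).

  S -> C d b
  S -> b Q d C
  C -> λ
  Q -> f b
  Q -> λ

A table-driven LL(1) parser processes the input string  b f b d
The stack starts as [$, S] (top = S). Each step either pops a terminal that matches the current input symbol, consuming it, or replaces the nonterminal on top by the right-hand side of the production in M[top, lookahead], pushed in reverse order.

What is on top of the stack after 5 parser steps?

     Stack      Input      Action
  1  $ S        b f b d $  expand S -> b Q d C
  2  $ C d Q b  b f b d $  match b
  3  $ C d Q    f b d $    expand Q -> f b
  4  $ C d b f  f b d $    match f
  5  $ C d b    b d $      match b
Stack after step 5: $ C d (top = d).

d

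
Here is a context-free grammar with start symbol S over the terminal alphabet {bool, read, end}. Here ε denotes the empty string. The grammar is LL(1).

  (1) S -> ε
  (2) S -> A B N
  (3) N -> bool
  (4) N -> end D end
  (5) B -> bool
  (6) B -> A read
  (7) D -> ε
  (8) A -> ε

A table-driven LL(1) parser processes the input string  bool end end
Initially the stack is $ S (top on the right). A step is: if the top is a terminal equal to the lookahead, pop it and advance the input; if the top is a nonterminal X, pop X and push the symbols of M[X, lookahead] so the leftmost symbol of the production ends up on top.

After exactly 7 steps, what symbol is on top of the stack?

end

step 1: stack=$ S  input=bool end end $  — expand S -> A B N
step 2: stack=$ N B A  input=bool end end $  — expand A -> ε
step 3: stack=$ N B  input=bool end end $  — expand B -> bool
step 4: stack=$ N bool  input=bool end end $  — match bool
step 5: stack=$ N  input=end end $  — expand N -> end D end
step 6: stack=$ end D end  input=end end $  — match end
step 7: stack=$ end D  input=end $  — expand D -> ε
Stack after step 7: $ end (top = end).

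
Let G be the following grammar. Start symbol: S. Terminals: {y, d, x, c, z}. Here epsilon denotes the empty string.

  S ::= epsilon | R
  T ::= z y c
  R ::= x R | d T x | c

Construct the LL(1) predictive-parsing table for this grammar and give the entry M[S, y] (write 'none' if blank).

none

FIRST(T) = {z}
FIRST(R) = {c, d, x}
FIRST(S) = {epsilon, c, d, x}  (via R)
FOLLOW(S) includes $ since S is the start symbol.
FOLLOW(S): S appears on no right-hand side. Thus FOLLOW(S) = {$}.
For S ::= epsilon: FIRST(epsilon) = {epsilon}, so it goes in M[S, t] for t ∈ {}; since epsilon ∈ FIRST, also for every t ∈ FOLLOW(S) = {$}.
For S ::= R: FIRST(R) = {c, d, x}, so it goes in M[S, t] for t ∈ {c, d, x}.
None of these place a production in M[S, y].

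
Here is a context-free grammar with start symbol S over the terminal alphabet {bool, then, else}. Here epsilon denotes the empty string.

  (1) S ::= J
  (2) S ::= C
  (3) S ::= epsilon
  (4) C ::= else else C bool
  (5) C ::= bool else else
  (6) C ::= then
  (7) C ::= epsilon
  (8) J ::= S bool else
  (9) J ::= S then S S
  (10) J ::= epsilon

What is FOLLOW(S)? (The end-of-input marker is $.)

{$, bool, else, then}

FIRST(C) = {epsilon, bool, else, then}
FIRST(S) = {epsilon, bool, else, then}  (via J, C)
FIRST(J) = {epsilon, bool, else, then}  (via S bool else, S then S S)
FOLLOW(S) includes $ since S is the start symbol.
FOLLOW(S): in J::=S bool else, S is followed by bool else with FIRST {bool}; in J::=S then S S (occurrence 1), S is followed by then S S with FIRST {then}; in J::=S then S S (occurrence 2), S is followed by S with FIRST {epsilon, bool, else, then}; in J::=S then S S (occurrence 2), the suffix after S is nullable, so FOLLOW(S) ⊇ FOLLOW(J) = {$, bool, else, then}; in J::=S then S S (occurrence 3), the suffix after S is empty, so FOLLOW(S) ⊇ FOLLOW(J) = {$, bool, else, then}. Thus FOLLOW(S) = {$, bool, else, then}.
FOLLOW(C): in S::=C, the suffix after C is empty, so FOLLOW(C) ⊇ FOLLOW(S) = {$, bool, else, then}; in C::=else else C bool, C is followed by bool with FIRST {bool}. Thus FOLLOW(C) = {$, bool, else, then}.
FOLLOW(J): in S::=J, the suffix after J is empty, so FOLLOW(J) ⊇ FOLLOW(S) = {$, bool, else, then}. Thus FOLLOW(J) = {$, bool, else, then}.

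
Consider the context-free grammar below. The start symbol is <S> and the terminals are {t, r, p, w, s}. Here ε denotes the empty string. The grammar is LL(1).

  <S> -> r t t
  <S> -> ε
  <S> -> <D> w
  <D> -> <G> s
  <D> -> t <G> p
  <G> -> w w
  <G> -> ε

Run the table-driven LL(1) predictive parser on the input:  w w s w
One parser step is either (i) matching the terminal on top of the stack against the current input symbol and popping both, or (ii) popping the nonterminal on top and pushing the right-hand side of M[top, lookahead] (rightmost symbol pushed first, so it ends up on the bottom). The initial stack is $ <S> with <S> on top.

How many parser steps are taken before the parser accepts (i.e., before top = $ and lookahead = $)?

step 1: stack=$ <S>  input=w w s w $  — expand <S> -> <D> w
step 2: stack=$ w <D>  input=w w s w $  — expand <D> -> <G> s
step 3: stack=$ w s <G>  input=w w s w $  — expand <G> -> w w
step 4: stack=$ w s w w  input=w w s w $  — match w
step 5: stack=$ w s w  input=w s w $  — match w
step 6: stack=$ w s  input=s w $  — match s
step 7: stack=$ w  input=w $  — match w
Accept reached after 7 steps.

7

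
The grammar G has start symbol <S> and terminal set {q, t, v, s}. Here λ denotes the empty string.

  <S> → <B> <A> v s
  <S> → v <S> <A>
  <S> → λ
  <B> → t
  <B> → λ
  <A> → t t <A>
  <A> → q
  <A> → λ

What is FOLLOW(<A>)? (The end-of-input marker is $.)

FIRST(<B>): from <B>→t we get {t}; from <B>→λ we get {λ}. So FIRST(<B>) = {λ, t}.
FIRST(<A>): from <A>→t t <A> we get {t}; from <A>→q we get {q}; from <A>→λ we get {λ}. So FIRST(<A>) = {λ, q, t}.
FIRST(<S>): from <S>→<B> <A> v s we get {q, t, v}; from <S>→v <S> <A> we get {v}; from <S>→λ we get {λ}. So FIRST(<S>) = {λ, q, t, v}.
FOLLOW(<S>) includes $ since <S> is the start symbol.
FOLLOW(<S>): in <S>→v <S> <A>, <S> is followed by <A> with FIRST {λ, q, t}; in <S>→v <S> <A>, the suffix after <S> is nullable (adds nothing new). Thus FOLLOW(<S>) = {$, q, t}.
FOLLOW(<B>): in <S>→<B> <A> v s, <B> is followed by <A> v s with FIRST {q, t, v}. Thus FOLLOW(<B>) = {q, t, v}.
FOLLOW(<A>): in <S>→<B> <A> v s, <A> is followed by v s with FIRST {v}; in <S>→v <S> <A>, the suffix after <A> is empty, so FOLLOW(<A>) ⊇ FOLLOW(<S>) = {$, q, t}; in <A>→t t <A>, the suffix after <A> is empty (adds nothing new). Thus FOLLOW(<A>) = {$, q, t, v}.

{$, q, t, v}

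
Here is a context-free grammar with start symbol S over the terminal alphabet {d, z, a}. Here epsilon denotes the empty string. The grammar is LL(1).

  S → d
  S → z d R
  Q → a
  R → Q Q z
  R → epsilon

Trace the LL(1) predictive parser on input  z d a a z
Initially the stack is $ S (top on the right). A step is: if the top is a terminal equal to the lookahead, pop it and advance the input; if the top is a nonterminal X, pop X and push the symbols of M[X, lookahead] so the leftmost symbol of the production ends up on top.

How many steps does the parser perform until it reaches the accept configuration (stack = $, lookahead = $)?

9

     Stack    Input        Action
  1  $ S      z d a a z $  expand S → z d R
  2  $ R d z  z d a a z $  match z
  3  $ R d    d a a z $    match d
  4  $ R      a a z $      expand R → Q Q z
  5  $ z Q Q  a a z $      expand Q → a
  6  $ z Q a  a a z $      match a
  7  $ z Q    a z $        expand Q → a
  8  $ z a    a z $        match a
  9  $ z      z $          match z
Accept reached after 9 steps.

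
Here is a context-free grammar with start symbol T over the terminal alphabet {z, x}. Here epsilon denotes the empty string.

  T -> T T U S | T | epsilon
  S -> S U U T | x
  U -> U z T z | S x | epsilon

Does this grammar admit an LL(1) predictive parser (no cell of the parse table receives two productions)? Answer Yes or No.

FIRST(T) = {epsilon, x, z}
FIRST(S) = {x}
FIRST(U) = {epsilon, x, z}
FOLLOW(T) = {$, x, z}
FOLLOW(S) = {$, x, z}
FOLLOW(U) = {$, x, z}
Cell M[S, x] receives both S -> S U U T and S -> x — the grammar is not LL(1).

No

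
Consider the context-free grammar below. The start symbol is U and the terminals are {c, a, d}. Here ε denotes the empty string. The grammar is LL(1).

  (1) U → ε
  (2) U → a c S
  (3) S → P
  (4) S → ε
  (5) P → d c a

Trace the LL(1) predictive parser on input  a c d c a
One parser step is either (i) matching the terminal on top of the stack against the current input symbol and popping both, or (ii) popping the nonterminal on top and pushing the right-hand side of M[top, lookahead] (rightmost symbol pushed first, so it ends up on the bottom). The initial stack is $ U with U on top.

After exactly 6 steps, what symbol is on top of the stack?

step 1: stack=$ U  input=a c d c a $  — expand U → a c S
step 2: stack=$ S c a  input=a c d c a $  — match a
step 3: stack=$ S c  input=c d c a $  — match c
step 4: stack=$ S  input=d c a $  — expand S → P
step 5: stack=$ P  input=d c a $  — expand P → d c a
step 6: stack=$ a c d  input=d c a $  — match d
Stack after step 6: $ a c (top = c).

c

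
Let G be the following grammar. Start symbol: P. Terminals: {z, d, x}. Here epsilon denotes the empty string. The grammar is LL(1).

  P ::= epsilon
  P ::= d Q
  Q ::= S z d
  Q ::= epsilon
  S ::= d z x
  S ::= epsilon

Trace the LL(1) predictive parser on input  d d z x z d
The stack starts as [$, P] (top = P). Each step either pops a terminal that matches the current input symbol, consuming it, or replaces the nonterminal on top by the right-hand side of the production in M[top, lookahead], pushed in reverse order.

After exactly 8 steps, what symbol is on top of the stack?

d

     Stack        Input          Action
  1  $ P          d d z x z d $  expand P ::= d Q
  2  $ Q d        d d z x z d $  match d
  3  $ Q          d z x z d $    expand Q ::= S z d
  4  $ d z S      d z x z d $    expand S ::= d z x
  5  $ d z x z d  d z x z d $    match d
  6  $ d z x z    z x z d $      match z
  7  $ d z x      x z d $        match x
  8  $ d z        z d $          match z
Stack after step 8: $ d (top = d).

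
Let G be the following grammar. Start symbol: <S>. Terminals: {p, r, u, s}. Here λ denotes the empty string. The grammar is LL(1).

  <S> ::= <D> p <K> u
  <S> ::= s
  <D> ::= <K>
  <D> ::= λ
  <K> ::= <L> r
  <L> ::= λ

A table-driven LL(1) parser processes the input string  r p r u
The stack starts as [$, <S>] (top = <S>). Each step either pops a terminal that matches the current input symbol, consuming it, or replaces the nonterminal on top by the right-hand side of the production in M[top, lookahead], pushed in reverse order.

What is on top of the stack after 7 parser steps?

     Stack            Input      Action
  1  $ <S>            r p r u $  expand <S> ::= <D> p <K> u
  2  $ u <K> p <D>    r p r u $  expand <D> ::= <K>
  3  $ u <K> p <K>    r p r u $  expand <K> ::= <L> r
  4  $ u <K> p r <L>  r p r u $  expand <L> ::= λ
  5  $ u <K> p r      r p r u $  match r
  6  $ u <K> p        p r u $    match p
  7  $ u <K>          r u $      expand <K> ::= <L> r
Stack after step 7: $ u r <L> (top = <L>).

<L>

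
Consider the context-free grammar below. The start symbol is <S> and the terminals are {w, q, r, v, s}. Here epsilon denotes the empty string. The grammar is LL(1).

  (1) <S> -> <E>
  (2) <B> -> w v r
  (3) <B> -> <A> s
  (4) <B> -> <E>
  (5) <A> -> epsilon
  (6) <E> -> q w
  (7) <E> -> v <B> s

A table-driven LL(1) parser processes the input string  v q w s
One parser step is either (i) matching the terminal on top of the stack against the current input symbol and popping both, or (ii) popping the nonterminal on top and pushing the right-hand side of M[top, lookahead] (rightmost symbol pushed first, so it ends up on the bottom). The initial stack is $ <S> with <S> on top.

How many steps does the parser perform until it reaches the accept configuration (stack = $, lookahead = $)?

step 1: stack=$ <S>  input=v q w s $  — expand <S> -> <E>
step 2: stack=$ <E>  input=v q w s $  — expand <E> -> v <B> s
step 3: stack=$ s <B> v  input=v q w s $  — match v
step 4: stack=$ s <B>  input=q w s $  — expand <B> -> <E>
step 5: stack=$ s <E>  input=q w s $  — expand <E> -> q w
step 6: stack=$ s w q  input=q w s $  — match q
step 7: stack=$ s w  input=w s $  — match w
step 8: stack=$ s  input=s $  — match s
Accept reached after 8 steps.

8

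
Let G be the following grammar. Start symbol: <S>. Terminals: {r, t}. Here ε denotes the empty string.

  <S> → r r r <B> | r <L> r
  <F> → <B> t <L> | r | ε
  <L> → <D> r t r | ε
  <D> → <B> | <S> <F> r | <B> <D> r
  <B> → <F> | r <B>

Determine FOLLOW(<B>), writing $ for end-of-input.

FIRST(<S>): from <S>→r r r <B> we get {r}; from <S>→r <L> r we get {r}. So FIRST(<S>) = {r}.
FIRST(<F>): from <F>→<B> t <L> we get {r, t}; from <F>→r we get {r}; from <F>→ε we get {ε}. So FIRST(<F>) = {ε, r, t}.
FIRST(<B>): from <B>→<F> we get {ε, r, t}; from <B>→r <B> we get {r}. So FIRST(<B>) = {ε, r, t}.
FIRST(<D>): from <D>→<B> we get {ε, r, t}; from <D>→<S> <F> r we get {r}; from <D>→<B> <D> r we get {r, t}. So FIRST(<D>) = {ε, r, t}.
FIRST(<L>): from <L>→<D> r t r we get {r, t}; from <L>→ε we get {ε}. So FIRST(<L>) = {ε, r, t}.
FOLLOW(<S>) includes $ since <S> is the start symbol.
FOLLOW(<S>): in <D>→<S> <F> r, <S> is followed by <F> r with FIRST {r, t}. Thus FOLLOW(<S>) = {$, r, t}.
FOLLOW(<D>): in <L>→<D> r t r, <D> is followed by r t r with FIRST {r}; in <D>→<B> <D> r, <D> is followed by r with FIRST {r}. Thus FOLLOW(<D>) = {r}.
FOLLOW(<B>): in <S>→r r r <B>, the suffix after <B> is empty, so FOLLOW(<B>) ⊇ FOLLOW(<S>) = {$, r, t}; in <F>→<B> t <L>, <B> is followed by t <L> with FIRST {t}; in <D>→<B>, the suffix after <B> is empty, so FOLLOW(<B>) ⊇ FOLLOW(<D>) = {r}; in <D>→<B> <D> r, <B> is followed by <D> r with FIRST {r, t}; in <B>→r <B>, the suffix after <B> is empty (adds nothing new). Thus FOLLOW(<B>) = {$, r, t}.
FOLLOW(<F>): in <D>→<S> <F> r, <F> is followed by r with FIRST {r}; in <B>→<F>, the suffix after <F> is empty, so FOLLOW(<F>) ⊇ FOLLOW(<B>) = {$, r, t}. Thus FOLLOW(<F>) = {$, r, t}.
FOLLOW(<L>): in <S>→r <L> r, <L> is followed by r with FIRST {r}; in <F>→<B> t <L>, the suffix after <L> is empty, so FOLLOW(<L>) ⊇ FOLLOW(<F>) = {$, r, t}. Thus FOLLOW(<L>) = {$, r, t}.

{$, r, t}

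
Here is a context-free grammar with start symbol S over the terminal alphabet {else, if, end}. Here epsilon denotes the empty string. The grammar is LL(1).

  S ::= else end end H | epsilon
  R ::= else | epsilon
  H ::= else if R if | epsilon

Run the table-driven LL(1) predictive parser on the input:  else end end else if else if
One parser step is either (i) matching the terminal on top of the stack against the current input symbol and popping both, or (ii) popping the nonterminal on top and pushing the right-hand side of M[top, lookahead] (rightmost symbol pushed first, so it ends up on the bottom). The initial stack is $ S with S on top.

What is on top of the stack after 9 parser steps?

if

     Stack             Input                           Action
  1  $ S               else end end else if else if $  expand S ::= else end end H
  2  $ H end end else  else end end else if else if $  match else
  3  $ H end end       end end else if else if $       match end
  4  $ H end           end else if else if $           match end
  5  $ H               else if else if $               expand H ::= else if R if
  6  $ if R if else    else if else if $               match else
  7  $ if R if         if else if $                    match if
  8  $ if R            else if $                       expand R ::= else
  9  $ if else         else if $                       match else
Stack after step 9: $ if (top = if).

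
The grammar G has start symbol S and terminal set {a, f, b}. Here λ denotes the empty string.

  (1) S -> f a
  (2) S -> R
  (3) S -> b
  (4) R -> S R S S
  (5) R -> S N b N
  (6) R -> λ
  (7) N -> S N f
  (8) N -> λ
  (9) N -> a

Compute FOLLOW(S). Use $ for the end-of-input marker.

FIRST(S) = {λ, a, b, f}  (via R)
FIRST(N) = {λ, a, b, f}  (via S N f)
FIRST(R) = {λ, a, b, f}  (via S R S S, S N b N)
FOLLOW(S) includes $ since S is the start symbol.
FOLLOW(S): in R->S R S S (occurrence 1), S is followed by R S S with FIRST {λ, a, b, f}; in R->S R S S (occurrence 1), the suffix after S is nullable, so FOLLOW(S) ⊇ FOLLOW(R) = {$, a, b, f}; in R->S R S S (occurrence 2), S is followed by S with FIRST {λ, a, b, f}; in R->S R S S (occurrence 2), the suffix after S is nullable, so FOLLOW(S) ⊇ FOLLOW(R) = {$, a, b, f}; in R->S R S S (occurrence 3), the suffix after S is empty, so FOLLOW(S) ⊇ FOLLOW(R) = {$, a, b, f}; in R->S N b N, S is followed by N b N with FIRST {a, b, f}; in N->S N f, S is followed by N f with FIRST {a, b, f}. Thus FOLLOW(S) = {$, a, b, f}.
FOLLOW(R): in S->R, the suffix after R is empty, so FOLLOW(R) ⊇ FOLLOW(S) = {$, a, b, f}; in R->S R S S, R is followed by S S with FIRST {λ, a, b, f}; in R->S R S S, the suffix after R is nullable (adds nothing new). Thus FOLLOW(R) = {$, a, b, f}.
FOLLOW(N): in R->S N b N (occurrence 1), N is followed by b N with FIRST {b}; in R->S N b N (occurrence 2), the suffix after N is empty, so FOLLOW(N) ⊇ FOLLOW(R) = {$, a, b, f}; in N->S N f, N is followed by f with FIRST {f}. Thus FOLLOW(N) = {$, a, b, f}.

{$, a, b, f}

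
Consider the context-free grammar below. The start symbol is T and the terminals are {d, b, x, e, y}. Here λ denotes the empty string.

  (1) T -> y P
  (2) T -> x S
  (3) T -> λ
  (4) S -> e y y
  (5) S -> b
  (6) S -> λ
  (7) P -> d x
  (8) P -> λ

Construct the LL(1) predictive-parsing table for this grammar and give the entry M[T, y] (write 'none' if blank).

FIRST(T) = {λ, x, y}
FIRST(S) = {λ, b, e}
FIRST(P) = {λ, d}
FOLLOW(T) includes $ since T is the start symbol.
FOLLOW(T): T appears on no right-hand side. Thus FOLLOW(T) = {$}.
For T -> y P: FIRST(y P) = {y}, so it goes in M[T, t] for t ∈ {y}.
For T -> x S: FIRST(x S) = {x}, so it goes in M[T, t] for t ∈ {x}.
For T -> λ: FIRST(λ) = {λ}, so it goes in M[T, t] for t ∈ {}; since λ ∈ FIRST, also for every t ∈ FOLLOW(T) = {$}.

T -> y P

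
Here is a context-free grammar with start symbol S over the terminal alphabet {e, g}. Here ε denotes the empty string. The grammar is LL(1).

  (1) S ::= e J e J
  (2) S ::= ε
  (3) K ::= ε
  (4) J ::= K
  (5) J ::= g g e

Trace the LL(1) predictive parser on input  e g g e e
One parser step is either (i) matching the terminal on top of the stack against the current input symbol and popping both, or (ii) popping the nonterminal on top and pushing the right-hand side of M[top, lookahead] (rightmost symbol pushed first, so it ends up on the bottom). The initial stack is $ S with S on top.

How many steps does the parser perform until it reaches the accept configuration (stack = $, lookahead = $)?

     Stack        Input        Action
  1  $ S          e g g e e $  expand S ::= e J e J
  2  $ J e J e    e g g e e $  match e
  3  $ J e J      g g e e $    expand J ::= g g e
  4  $ J e e g g  g g e e $    match g
  5  $ J e e g    g e e $      match g
  6  $ J e e      e e $        match e
  7  $ J e        e $          match e
  8  $ J          $            expand J ::= K
  9  $ K          $            expand K ::= ε
Accept reached after 9 steps.

9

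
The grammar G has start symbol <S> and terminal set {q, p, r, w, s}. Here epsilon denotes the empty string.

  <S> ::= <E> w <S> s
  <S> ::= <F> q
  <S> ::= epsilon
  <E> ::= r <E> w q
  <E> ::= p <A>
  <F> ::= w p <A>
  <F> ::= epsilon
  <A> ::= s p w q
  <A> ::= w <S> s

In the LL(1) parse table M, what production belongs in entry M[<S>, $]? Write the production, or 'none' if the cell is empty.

<S> ::= epsilon

FIRST(<E>) = {p, r}
FIRST(<F>) = {epsilon, w}
FIRST(<A>) = {s, w}
FIRST(<S>) = {epsilon, p, q, r, w}  (via <E> w <S> s, <F> q)
FOLLOW(<S>) includes $ since <S> is the start symbol.
FOLLOW(<S>): in <S>::=<E> w <S> s, <S> is followed by s with FIRST {s}; in <A>::=w <S> s, <S> is followed by s with FIRST {s}. Thus FOLLOW(<S>) = {$, s}.
For <S> ::= <E> w <S> s: FIRST(<E> w <S> s) = {p, r}, so it goes in M[<S>, t] for t ∈ {p, r}.
For <S> ::= <F> q: FIRST(<F> q) = {q, w}, so it goes in M[<S>, t] for t ∈ {q, w}.
For <S> ::= epsilon: FIRST(epsilon) = {epsilon}, so it goes in M[<S>, t] for t ∈ {}; since epsilon ∈ FIRST, also for every t ∈ FOLLOW(<S>) = {$, s}.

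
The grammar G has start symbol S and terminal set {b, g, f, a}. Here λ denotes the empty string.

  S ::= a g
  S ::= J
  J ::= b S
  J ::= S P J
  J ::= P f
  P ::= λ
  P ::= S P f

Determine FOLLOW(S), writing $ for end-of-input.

{$, a, b, f}

FIRST(S) = {a, b, f}  (via J)
FIRST(P) = {λ, a, b, f}  (via S P f)
FIRST(J) = {a, b, f}  (via S P J, P f)
FOLLOW(S) includes $ since S is the start symbol.
FOLLOW(P): in J::=S P J, P is followed by J with FIRST {a, b, f}; in J::=P f, P is followed by f with FIRST {f}; in P::=S P f, P is followed by f with FIRST {f}. Thus FOLLOW(P) = {a, b, f}.
FOLLOW(S): in J::=b S, the suffix after S is empty, so FOLLOW(S) ⊇ FOLLOW(J) = {$, a, b, f}; in J::=S P J, S is followed by P J with FIRST {a, b, f}; in P::=S P f, S is followed by P f with FIRST {a, b, f}. Thus FOLLOW(S) = {$, a, b, f}.
FOLLOW(J): in S::=J, the suffix after J is empty, so FOLLOW(J) ⊇ FOLLOW(S) = {$, a, b, f}; in J::=S P J, the suffix after J is empty (adds nothing new). Thus FOLLOW(J) = {$, a, b, f}.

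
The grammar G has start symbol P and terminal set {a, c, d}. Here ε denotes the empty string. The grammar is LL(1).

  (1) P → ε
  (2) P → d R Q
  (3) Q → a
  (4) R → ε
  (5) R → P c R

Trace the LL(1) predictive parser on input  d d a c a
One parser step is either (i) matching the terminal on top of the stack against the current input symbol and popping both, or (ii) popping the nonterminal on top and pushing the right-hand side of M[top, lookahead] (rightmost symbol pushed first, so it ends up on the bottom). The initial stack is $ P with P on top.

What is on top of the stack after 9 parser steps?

     Stack          Input        Action
  1  $ P            d d a c a $  expand P → d R Q
  2  $ Q R d        d d a c a $  match d
  3  $ Q R          d a c a $    expand R → P c R
  4  $ Q R c P      d a c a $    expand P → d R Q
  5  $ Q R c Q R d  d a c a $    match d
  6  $ Q R c Q R    a c a $      expand R → ε
  7  $ Q R c Q      a c a $      expand Q → a
  8  $ Q R c a      a c a $      match a
  9  $ Q R c        c a $        match c
Stack after step 9: $ Q R (top = R).

R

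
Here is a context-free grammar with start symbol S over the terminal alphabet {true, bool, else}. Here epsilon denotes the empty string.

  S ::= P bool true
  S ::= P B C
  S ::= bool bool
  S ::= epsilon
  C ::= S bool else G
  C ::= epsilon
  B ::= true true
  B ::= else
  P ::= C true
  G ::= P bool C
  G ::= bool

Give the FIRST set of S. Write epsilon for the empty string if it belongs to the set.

FIRST(B) = {else, true}
FIRST(S) = {epsilon, bool, true}  (via P bool true, P B C)
FIRST(C) = {epsilon, bool, true}  (via S bool else G)
FIRST(P) = {bool, true}  (via C true)
FIRST(G) = {bool, true}  (via P bool C)

{epsilon, bool, true}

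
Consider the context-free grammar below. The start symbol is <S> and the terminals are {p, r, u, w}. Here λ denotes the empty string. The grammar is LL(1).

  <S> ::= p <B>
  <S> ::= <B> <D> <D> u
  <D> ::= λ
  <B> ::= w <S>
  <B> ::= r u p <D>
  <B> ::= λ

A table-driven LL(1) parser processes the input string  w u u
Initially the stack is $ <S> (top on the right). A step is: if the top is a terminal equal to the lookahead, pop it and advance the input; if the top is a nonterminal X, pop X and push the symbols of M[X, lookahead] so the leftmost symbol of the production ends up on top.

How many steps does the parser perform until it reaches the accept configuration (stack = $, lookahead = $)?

      Stack                      Input    Action
   1  $ <S>                      w u u $  expand <S> ::= <B> <D> <D> u
   2  $ u <D> <D> <B>            w u u $  expand <B> ::= w <S>
   3  $ u <D> <D> <S> w          w u u $  match w
   4  $ u <D> <D> <S>            u u $    expand <S> ::= <B> <D> <D> u
   5  $ u <D> <D> u <D> <D> <B>  u u $    expand <B> ::= λ
   6  $ u <D> <D> u <D> <D>      u u $    expand <D> ::= λ
   7  $ u <D> <D> u <D>          u u $    expand <D> ::= λ
   8  $ u <D> <D> u              u u $    match u
   9  $ u <D> <D>                u $      expand <D> ::= λ
  10  $ u <D>                    u $      expand <D> ::= λ
  11  $ u                        u $      match u
Accept reached after 11 steps.

11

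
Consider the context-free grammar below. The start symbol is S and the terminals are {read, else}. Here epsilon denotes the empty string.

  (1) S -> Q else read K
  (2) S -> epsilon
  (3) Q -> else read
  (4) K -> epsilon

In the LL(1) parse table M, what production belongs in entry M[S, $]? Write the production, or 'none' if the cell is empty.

S -> epsilon

FIRST(Q): from Q->else read we get {else}. So FIRST(Q) = {else}.
FIRST(K): from K->epsilon we get {epsilon}. So FIRST(K) = {epsilon}.
FIRST(S): from S->Q else read K we get {else}; from S->epsilon we get {epsilon}. So FIRST(S) = {epsilon, else}.
FOLLOW(S) includes $ since S is the start symbol.
FOLLOW(S): S appears on no right-hand side. Thus FOLLOW(S) = {$}.
For S -> Q else read K: FIRST(Q else read K) = {else}, so it goes in M[S, t] for t ∈ {else}.
For S -> epsilon: FIRST(epsilon) = {epsilon}, so it goes in M[S, t] for t ∈ {}; since epsilon ∈ FIRST, also for every t ∈ FOLLOW(S) = {$}.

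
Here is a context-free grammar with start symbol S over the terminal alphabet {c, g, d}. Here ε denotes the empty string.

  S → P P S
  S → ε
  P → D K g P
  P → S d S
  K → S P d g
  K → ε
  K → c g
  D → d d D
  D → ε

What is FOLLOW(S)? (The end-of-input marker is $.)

{$, c, d, g}

FIRST(D) = {ε, d}
FIRST(S) = {ε, c, d, g}  (via P P S)
FIRST(P) = {c, d, g}  (via D K g P, S d S)
FIRST(K) = {ε, c, d, g}  (via S P d g)
FOLLOW(S) includes $ since S is the start symbol.
FOLLOW(K): in P→D K g P, K is followed by g P with FIRST {g}. Thus FOLLOW(K) = {g}.
FOLLOW(D): in P→D K g P, D is followed by K g P with FIRST {c, d, g}; in D→d d D, the suffix after D is empty (adds nothing new). Thus FOLLOW(D) = {c, d, g}.
FOLLOW(S): in S→P P S, the suffix after S is empty (adds nothing new); in P→S d S (occurrence 1), S is followed by d S with FIRST {d}; in P→S d S (occurrence 2), the suffix after S is empty, so FOLLOW(S) ⊇ FOLLOW(P) = {$, c, d, g}; in K→S P d g, S is followed by P d g with FIRST {c, d, g}. Thus FOLLOW(S) = {$, c, d, g}.
FOLLOW(P): in S→P P S (occurrence 1), P is followed by P S with FIRST {c, d, g}; in S→P P S (occurrence 2), P is followed by S with FIRST {ε, c, d, g}; in S→P P S (occurrence 2), the suffix after P is nullable, so FOLLOW(P) ⊇ FOLLOW(S) = {$, c, d, g}; in P→D K g P, the suffix after P is empty (adds nothing new); in K→S P d g, P is followed by d g with FIRST {d}. Thus FOLLOW(P) = {$, c, d, g}.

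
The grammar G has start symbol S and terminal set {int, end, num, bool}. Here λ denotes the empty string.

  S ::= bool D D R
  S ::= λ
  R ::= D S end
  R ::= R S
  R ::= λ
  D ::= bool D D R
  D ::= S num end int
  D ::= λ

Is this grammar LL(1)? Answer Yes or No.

No

FIRST(S) = {λ, bool}
FIRST(R) = {λ, bool, end, num}
FIRST(D) = {λ, bool, num}
FOLLOW(S) = {$, bool, end, num}
FOLLOW(R) = {$, bool, end, num}
FOLLOW(D) = {$, bool, end, num}
Cell M[D, bool] receives both D ::= bool D D R and D ::= S num end int and D ::= λ — the grammar is not LL(1).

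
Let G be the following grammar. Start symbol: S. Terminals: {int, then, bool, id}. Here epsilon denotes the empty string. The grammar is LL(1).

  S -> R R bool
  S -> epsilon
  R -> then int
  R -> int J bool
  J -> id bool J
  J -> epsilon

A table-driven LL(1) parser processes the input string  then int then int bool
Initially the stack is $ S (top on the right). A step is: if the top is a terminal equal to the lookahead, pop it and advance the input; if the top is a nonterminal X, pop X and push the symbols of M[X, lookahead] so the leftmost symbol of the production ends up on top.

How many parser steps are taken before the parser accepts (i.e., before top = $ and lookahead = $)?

8

step 1: stack=$ S  input=then int then int bool $  — expand S -> R R bool
step 2: stack=$ bool R R  input=then int then int bool $  — expand R -> then int
step 3: stack=$ bool R int then  input=then int then int bool $  — match then
step 4: stack=$ bool R int  input=int then int bool $  — match int
step 5: stack=$ bool R  input=then int bool $  — expand R -> then int
step 6: stack=$ bool int then  input=then int bool $  — match then
step 7: stack=$ bool int  input=int bool $  — match int
step 8: stack=$ bool  input=bool $  — match bool
Accept reached after 8 steps.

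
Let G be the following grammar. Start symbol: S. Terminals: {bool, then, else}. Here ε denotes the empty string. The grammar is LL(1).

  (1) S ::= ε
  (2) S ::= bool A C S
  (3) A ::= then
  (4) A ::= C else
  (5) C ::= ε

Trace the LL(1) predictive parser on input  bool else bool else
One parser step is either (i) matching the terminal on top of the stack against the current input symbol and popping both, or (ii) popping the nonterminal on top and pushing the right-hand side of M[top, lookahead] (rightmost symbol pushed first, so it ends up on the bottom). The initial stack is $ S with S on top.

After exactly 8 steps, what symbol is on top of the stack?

A

     Stack         Input                  Action
  1  $ S           bool else bool else $  expand S ::= bool A C S
  2  $ S C A bool  bool else bool else $  match bool
  3  $ S C A       else bool else $       expand A ::= C else
  4  $ S C else C  else bool else $       expand C ::= ε
  5  $ S C else    else bool else $       match else
  6  $ S C         bool else $            expand C ::= ε
  7  $ S           bool else $            expand S ::= bool A C S
  8  $ S C A bool  bool else $            match bool
Stack after step 8: $ S C A (top = A).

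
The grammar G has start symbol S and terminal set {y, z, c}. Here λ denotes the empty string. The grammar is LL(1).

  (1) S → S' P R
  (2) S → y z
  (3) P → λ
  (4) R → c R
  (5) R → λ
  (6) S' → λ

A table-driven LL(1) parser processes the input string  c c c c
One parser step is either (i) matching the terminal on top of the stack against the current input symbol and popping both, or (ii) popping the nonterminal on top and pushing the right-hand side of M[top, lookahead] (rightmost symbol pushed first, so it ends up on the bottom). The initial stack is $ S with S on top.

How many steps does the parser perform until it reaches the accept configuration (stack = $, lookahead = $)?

step 1: stack=$ S  input=c c c c $  — expand S → S' P R
step 2: stack=$ R P S'  input=c c c c $  — expand S' → λ
step 3: stack=$ R P  input=c c c c $  — expand P → λ
step 4: stack=$ R  input=c c c c $  — expand R → c R
step 5: stack=$ R c  input=c c c c $  — match c
step 6: stack=$ R  input=c c c $  — expand R → c R
step 7: stack=$ R c  input=c c c $  — match c
step 8: stack=$ R  input=c c $  — expand R → c R
step 9: stack=$ R c  input=c c $  — match c
step 10: stack=$ R  input=c $  — expand R → c R
step 11: stack=$ R c  input=c $  — match c
step 12: stack=$ R  input=$  — expand R → λ
Accept reached after 12 steps.

12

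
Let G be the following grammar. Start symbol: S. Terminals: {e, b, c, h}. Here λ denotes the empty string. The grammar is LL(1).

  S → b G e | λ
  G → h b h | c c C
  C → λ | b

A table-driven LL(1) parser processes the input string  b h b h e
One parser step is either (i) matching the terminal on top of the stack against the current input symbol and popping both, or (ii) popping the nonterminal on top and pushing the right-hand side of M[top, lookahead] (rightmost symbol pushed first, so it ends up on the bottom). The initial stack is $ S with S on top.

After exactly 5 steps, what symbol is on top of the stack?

h

     Stack      Input        Action
  1  $ S        b h b h e $  expand S → b G e
  2  $ e G b    b h b h e $  match b
  3  $ e G      h b h e $    expand G → h b h
  4  $ e h b h  h b h e $    match h
  5  $ e h b    b h e $      match b
Stack after step 5: $ e h (top = h).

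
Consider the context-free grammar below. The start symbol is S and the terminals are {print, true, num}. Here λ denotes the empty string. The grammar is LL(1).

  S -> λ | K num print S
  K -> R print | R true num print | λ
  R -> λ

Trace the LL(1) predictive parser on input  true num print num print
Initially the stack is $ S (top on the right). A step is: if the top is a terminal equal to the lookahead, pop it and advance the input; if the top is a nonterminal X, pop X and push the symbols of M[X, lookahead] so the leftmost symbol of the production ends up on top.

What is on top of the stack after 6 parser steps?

num

     Stack                           Input                       Action
  1  $ S                             true num print num print $  expand S -> K num print S
  2  $ S print num K                 true num print num print $  expand K -> R true num print
  3  $ S print num print num true R  true num print num print $  expand R -> λ
  4  $ S print num print num true    true num print num print $  match true
  5  $ S print num print num         num print num print $       match num
  6  $ S print num print             print num print $           match print
Stack after step 6: $ S print num (top = num).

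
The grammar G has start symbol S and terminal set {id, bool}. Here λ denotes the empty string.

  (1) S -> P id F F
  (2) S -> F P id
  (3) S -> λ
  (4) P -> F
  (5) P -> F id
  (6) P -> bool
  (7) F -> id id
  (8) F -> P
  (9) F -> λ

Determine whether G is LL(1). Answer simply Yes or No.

No

FIRST(S) = {λ, bool, id}
FIRST(P) = {λ, bool, id}
FIRST(F) = {λ, bool, id}
FOLLOW(S) = {$}
FOLLOW(P) = {$, bool, id}
FOLLOW(F) = {$, bool, id}
Cell M[F, $] receives both F -> P and F -> λ — the grammar is not LL(1).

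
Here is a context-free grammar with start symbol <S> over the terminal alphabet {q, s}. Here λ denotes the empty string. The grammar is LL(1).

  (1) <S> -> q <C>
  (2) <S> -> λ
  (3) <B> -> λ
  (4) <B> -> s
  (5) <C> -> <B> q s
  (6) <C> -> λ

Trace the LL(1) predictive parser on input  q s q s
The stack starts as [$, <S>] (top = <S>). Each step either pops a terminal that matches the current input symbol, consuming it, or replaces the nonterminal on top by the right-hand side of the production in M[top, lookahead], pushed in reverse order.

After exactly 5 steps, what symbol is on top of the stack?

q

     Stack      Input      Action
  1  $ <S>      q s q s $  expand <S> -> q <C>
  2  $ <C> q    q s q s $  match q
  3  $ <C>      s q s $    expand <C> -> <B> q s
  4  $ s q <B>  s q s $    expand <B> -> s
  5  $ s q s    s q s $    match s
Stack after step 5: $ s q (top = q).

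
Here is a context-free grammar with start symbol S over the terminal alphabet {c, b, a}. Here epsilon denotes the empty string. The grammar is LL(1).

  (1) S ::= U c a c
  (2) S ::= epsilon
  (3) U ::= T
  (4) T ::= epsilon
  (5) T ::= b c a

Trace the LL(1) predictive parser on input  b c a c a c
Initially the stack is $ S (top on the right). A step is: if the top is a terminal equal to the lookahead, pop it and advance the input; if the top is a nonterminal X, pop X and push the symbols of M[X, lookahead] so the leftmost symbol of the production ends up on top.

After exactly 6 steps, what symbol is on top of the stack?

c

     Stack          Input          Action
  1  $ S            b c a c a c $  expand S ::= U c a c
  2  $ c a c U      b c a c a c $  expand U ::= T
  3  $ c a c T      b c a c a c $  expand T ::= b c a
  4  $ c a c a c b  b c a c a c $  match b
  5  $ c a c a c    c a c a c $    match c
  6  $ c a c a      a c a c $      match a
Stack after step 6: $ c a c (top = c).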